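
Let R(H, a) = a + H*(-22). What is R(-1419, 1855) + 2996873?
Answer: 3029946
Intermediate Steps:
R(H, a) = a - 22*H
R(-1419, 1855) + 2996873 = (1855 - 22*(-1419)) + 2996873 = (1855 + 31218) + 2996873 = 33073 + 2996873 = 3029946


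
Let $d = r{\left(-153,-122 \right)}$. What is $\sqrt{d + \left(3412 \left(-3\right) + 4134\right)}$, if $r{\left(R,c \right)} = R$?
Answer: $3 i \sqrt{695} \approx 79.089 i$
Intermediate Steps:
$d = -153$
$\sqrt{d + \left(3412 \left(-3\right) + 4134\right)} = \sqrt{-153 + \left(3412 \left(-3\right) + 4134\right)} = \sqrt{-153 + \left(-10236 + 4134\right)} = \sqrt{-153 - 6102} = \sqrt{-6255} = 3 i \sqrt{695}$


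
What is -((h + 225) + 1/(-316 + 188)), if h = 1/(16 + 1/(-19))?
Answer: -8728529/38784 ≈ -225.05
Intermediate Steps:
h = 19/303 (h = 1/(16 - 1/19) = 1/(303/19) = (19/303)*1 = 19/303 ≈ 0.062706)
-((h + 225) + 1/(-316 + 188)) = -((19/303 + 225) + 1/(-316 + 188)) = -(68194/303 + 1/(-128)) = -(68194/303 - 1/128) = -1*8728529/38784 = -8728529/38784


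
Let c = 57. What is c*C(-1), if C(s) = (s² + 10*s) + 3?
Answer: -342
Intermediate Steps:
C(s) = 3 + s² + 10*s
c*C(-1) = 57*(3 + (-1)² + 10*(-1)) = 57*(3 + 1 - 10) = 57*(-6) = -342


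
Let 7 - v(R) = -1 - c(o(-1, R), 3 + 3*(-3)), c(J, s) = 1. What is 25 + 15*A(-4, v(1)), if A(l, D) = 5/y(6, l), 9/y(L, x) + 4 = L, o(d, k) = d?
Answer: 125/3 ≈ 41.667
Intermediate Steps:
y(L, x) = 9/(-4 + L)
v(R) = 9 (v(R) = 7 - (-1 - 1*1) = 7 - (-1 - 1) = 7 - 1*(-2) = 7 + 2 = 9)
A(l, D) = 10/9 (A(l, D) = 5/((9/(-4 + 6))) = 5/((9/2)) = 5/((9*(½))) = 5/(9/2) = 5*(2/9) = 10/9)
25 + 15*A(-4, v(1)) = 25 + 15*(10/9) = 25 + 50/3 = 125/3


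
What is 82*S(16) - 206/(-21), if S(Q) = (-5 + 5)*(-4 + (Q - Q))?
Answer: 206/21 ≈ 9.8095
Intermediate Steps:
S(Q) = 0 (S(Q) = 0*(-4 + 0) = 0*(-4) = 0)
82*S(16) - 206/(-21) = 82*0 - 206/(-21) = 0 - 206*(-1/21) = 0 + 206/21 = 206/21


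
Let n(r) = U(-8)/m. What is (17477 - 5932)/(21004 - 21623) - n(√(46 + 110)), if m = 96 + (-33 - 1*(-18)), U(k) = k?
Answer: -930193/50139 ≈ -18.552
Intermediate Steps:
m = 81 (m = 96 + (-33 + 18) = 96 - 15 = 81)
n(r) = -8/81
(17477 - 5932)/(21004 - 21623) - n(√(46 + 110)) = (17477 - 5932)/(21004 - 21623) - 1*(-8/81) = 11545/(-619) + 8/81 = 11545*(-1/619) + 8/81 = -11545/619 + 8/81 = -930193/50139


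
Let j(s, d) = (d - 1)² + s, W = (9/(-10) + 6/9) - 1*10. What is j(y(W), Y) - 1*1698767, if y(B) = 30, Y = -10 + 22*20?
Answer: -1514696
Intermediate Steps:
Y = 430 (Y = -10 + 440 = 430)
W = -307/30 (W = (9*(-⅒) + 6*(⅑)) - 10 = (-9/10 + ⅔) - 10 = -7/30 - 10 = -307/30 ≈ -10.233)
j(s, d) = s + (-1 + d)² (j(s, d) = (-1 + d)² + s = s + (-1 + d)²)
j(y(W), Y) - 1*1698767 = (30 + (-1 + 430)²) - 1*1698767 = (30 + 429²) - 1698767 = (30 + 184041) - 1698767 = 184071 - 1698767 = -1514696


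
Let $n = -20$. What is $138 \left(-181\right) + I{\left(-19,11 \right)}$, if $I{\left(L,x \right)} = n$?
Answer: $-24998$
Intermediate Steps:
$I{\left(L,x \right)} = -20$
$138 \left(-181\right) + I{\left(-19,11 \right)} = 138 \left(-181\right) - 20 = -24978 - 20 = -24998$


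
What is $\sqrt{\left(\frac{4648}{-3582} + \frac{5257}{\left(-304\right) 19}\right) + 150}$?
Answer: $\frac{\sqrt{304247854111}}{45372} \approx 12.157$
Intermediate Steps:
$\sqrt{\left(\frac{4648}{-3582} + \frac{5257}{\left(-304\right) 19}\right) + 150} = \sqrt{\left(4648 \left(- \frac{1}{3582}\right) + \frac{5257}{-5776}\right) + 150} = \sqrt{\left(- \frac{2324}{1791} + 5257 \left(- \frac{1}{5776}\right)\right) + 150} = \sqrt{\left(- \frac{2324}{1791} - \frac{5257}{5776}\right) + 150} = \sqrt{- \frac{22838711}{10344816} + 150} = \sqrt{\frac{1528883689}{10344816}} = \frac{\sqrt{304247854111}}{45372}$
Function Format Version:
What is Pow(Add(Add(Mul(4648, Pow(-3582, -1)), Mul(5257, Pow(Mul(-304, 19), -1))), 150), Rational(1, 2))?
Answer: Mul(Rational(1, 45372), Pow(304247854111, Rational(1, 2))) ≈ 12.157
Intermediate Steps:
Pow(Add(Add(Mul(4648, Pow(-3582, -1)), Mul(5257, Pow(Mul(-304, 19), -1))), 150), Rational(1, 2)) = Pow(Add(Add(Mul(4648, Rational(-1, 3582)), Mul(5257, Pow(-5776, -1))), 150), Rational(1, 2)) = Pow(Add(Add(Rational(-2324, 1791), Mul(5257, Rational(-1, 5776))), 150), Rational(1, 2)) = Pow(Add(Add(Rational(-2324, 1791), Rational(-5257, 5776)), 150), Rational(1, 2)) = Pow(Add(Rational(-22838711, 10344816), 150), Rational(1, 2)) = Pow(Rational(1528883689, 10344816), Rational(1, 2)) = Mul(Rational(1, 45372), Pow(304247854111, Rational(1, 2)))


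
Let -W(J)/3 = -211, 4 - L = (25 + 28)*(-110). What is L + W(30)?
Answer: 6467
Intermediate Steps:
L = 5834 (L = 4 - (25 + 28)*(-110) = 4 - 53*(-110) = 4 - 1*(-5830) = 4 + 5830 = 5834)
W(J) = 633 (W(J) = -3*(-211) = 633)
L + W(30) = 5834 + 633 = 6467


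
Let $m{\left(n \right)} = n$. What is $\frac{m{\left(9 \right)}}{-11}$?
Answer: $- \frac{9}{11} \approx -0.81818$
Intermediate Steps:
$\frac{m{\left(9 \right)}}{-11} = \frac{9}{-11} = 9 \left(- \frac{1}{11}\right) = - \frac{9}{11}$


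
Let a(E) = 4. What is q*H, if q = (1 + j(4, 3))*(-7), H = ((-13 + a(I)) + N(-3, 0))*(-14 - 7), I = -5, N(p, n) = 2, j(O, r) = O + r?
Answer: -8232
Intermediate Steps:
H = 147 (H = ((-13 + 4) + 2)*(-14 - 7) = (-9 + 2)*(-21) = -7*(-21) = 147)
q = -56 (q = (1 + (4 + 3))*(-7) = (1 + 7)*(-7) = 8*(-7) = -56)
q*H = -56*147 = -8232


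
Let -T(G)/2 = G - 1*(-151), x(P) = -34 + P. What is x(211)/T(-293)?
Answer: 177/284 ≈ 0.62324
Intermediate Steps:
T(G) = -302 - 2*G (T(G) = -2*(G - 1*(-151)) = -2*(G + 151) = -2*(151 + G) = -302 - 2*G)
x(211)/T(-293) = (-34 + 211)/(-302 - 2*(-293)) = 177/(-302 + 586) = 177/284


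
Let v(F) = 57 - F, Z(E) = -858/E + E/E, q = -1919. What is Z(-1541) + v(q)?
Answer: 3047415/1541 ≈ 1977.6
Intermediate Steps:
Z(E) = 1 - 858/E (Z(E) = -858/E + 1 = 1 - 858/E)
Z(-1541) + v(q) = (-858 - 1541)/(-1541) + (57 - 1*(-1919)) = -1/1541*(-2399) + (57 + 1919) = 2399/1541 + 1976 = 3047415/1541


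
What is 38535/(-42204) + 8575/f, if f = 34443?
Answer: -321787235/484544124 ≈ -0.66410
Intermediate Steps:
38535/(-42204) + 8575/f = 38535/(-42204) + 8575/34443 = 38535*(-1/42204) + 8575*(1/34443) = -12845/14068 + 8575/34443 = -321787235/484544124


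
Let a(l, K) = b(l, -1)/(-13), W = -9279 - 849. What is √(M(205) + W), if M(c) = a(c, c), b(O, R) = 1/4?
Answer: I*√6846541/26 ≈ 100.64*I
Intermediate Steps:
b(O, R) = ¼
W = -10128
a(l, K) = -1/52 (a(l, K) = (¼)/(-13) = (¼)*(-1/13) = -1/52)
M(c) = -1/52
√(M(205) + W) = √(-1/52 - 10128) = √(-526657/52) = I*√6846541/26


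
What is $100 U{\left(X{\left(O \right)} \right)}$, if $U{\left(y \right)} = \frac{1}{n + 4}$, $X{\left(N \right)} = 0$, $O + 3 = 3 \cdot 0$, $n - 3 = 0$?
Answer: $\frac{100}{7} \approx 14.286$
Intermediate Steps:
$n = 3$ ($n = 3 + 0 = 3$)
$O = -3$ ($O = -3 + 3 \cdot 0 = -3 + 0 = -3$)
$U{\left(y \right)} = \frac{1}{7}$ ($U{\left(y \right)} = \frac{1}{3 + 4} = \frac{1}{7}$)
$100 U{\left(X{\left(O \right)} \right)} = 100 \cdot \frac{1}{7} = \frac{100}{7}$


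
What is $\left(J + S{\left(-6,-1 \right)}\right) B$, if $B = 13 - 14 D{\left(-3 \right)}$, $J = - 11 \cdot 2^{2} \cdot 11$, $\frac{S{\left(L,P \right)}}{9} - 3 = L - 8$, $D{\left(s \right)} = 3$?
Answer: $16907$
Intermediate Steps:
$S{\left(L,P \right)} = -45 + 9 L$ ($S{\left(L,P \right)} = 27 + 9 \left(L - 8\right) = 27 + 9 \left(-8 + L\right) = 27 + \left(-72 + 9 L\right) = -45 + 9 L$)
$J = -484$ ($J = \left(-11\right) 4 \cdot 11 = \left(-44\right) 11 = -484$)
$B = -29$ ($B = 13 - 42 = -29$)
$\left(J + S{\left(-6,-1 \right)}\right) B = \left(-484 + \left(-45 + 9 \left(-6\right)\right)\right) \left(-29\right) = \left(-484 - 99\right) \left(-29\right) = \left(-583\right) \left(-29\right) = 16907$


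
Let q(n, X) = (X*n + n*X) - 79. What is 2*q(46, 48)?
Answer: 8674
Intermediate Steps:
q(n, X) = -79 + 2*X*n (q(n, X) = (X*n + X*n) - 79 = 2*X*n - 79 = -79 + 2*X*n)
2*q(46, 48) = 2*(-79 + 2*48*46) = 2*(-79 + 4416) = 2*4337 = 8674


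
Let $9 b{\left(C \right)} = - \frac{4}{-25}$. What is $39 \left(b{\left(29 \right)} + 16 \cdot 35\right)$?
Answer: $\frac{1638052}{75} \approx 21841.0$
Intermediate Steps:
$b{\left(C \right)} = \frac{4}{225}$ ($b{\left(C \right)} = \frac{\left(-4\right) \frac{1}{-25}}{9} = \frac{\left(-4\right) \left(- \frac{1}{25}\right)}{9} = \frac{1}{9} \cdot \frac{4}{25} = \frac{4}{225}$)
$39 \left(b{\left(29 \right)} + 16 \cdot 35\right) = 39 \left(\frac{4}{225} + 16 \cdot 35\right) = 39 \left(\frac{4}{225} + 560\right) = 39 \cdot \frac{126004}{225} = \frac{1638052}{75}$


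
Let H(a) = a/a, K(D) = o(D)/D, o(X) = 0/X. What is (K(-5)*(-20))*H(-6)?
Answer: 0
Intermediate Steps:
o(X) = 0
K(D) = 0 (K(D) = 0/D = 0)
H(a) = 1
(K(-5)*(-20))*H(-6) = (0*(-20))*1 = 0*1 = 0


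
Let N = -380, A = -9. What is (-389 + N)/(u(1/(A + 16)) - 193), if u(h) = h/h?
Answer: 769/192 ≈ 4.0052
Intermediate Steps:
u(h) = 1
(-389 + N)/(u(1/(A + 16)) - 193) = (-389 - 380)/(1 - 193) = -769/(-192) = -769*(-1/192) = 769/192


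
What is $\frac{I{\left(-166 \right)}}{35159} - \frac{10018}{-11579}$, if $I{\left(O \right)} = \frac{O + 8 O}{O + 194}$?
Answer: $\frac{4922470555}{5699484854} \approx 0.86367$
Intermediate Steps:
$I{\left(O \right)} = \frac{9 O}{194 + O}$
$\frac{I{\left(-166 \right)}}{35159} - \frac{10018}{-11579} = \frac{9 \left(-166\right) \frac{1}{194 - 166}}{35159} - \frac{10018}{-11579} = 9 \left(-166\right) \frac{1}{28} \cdot \frac{1}{35159} - - \frac{10018}{11579} = 9 \left(-166\right) \frac{1}{28} \cdot \frac{1}{35159} + \frac{10018}{11579} = \left(- \frac{747}{14}\right) \frac{1}{35159} + \frac{10018}{11579} = - \frac{747}{492226} + \frac{10018}{11579} = \frac{4922470555}{5699484854}$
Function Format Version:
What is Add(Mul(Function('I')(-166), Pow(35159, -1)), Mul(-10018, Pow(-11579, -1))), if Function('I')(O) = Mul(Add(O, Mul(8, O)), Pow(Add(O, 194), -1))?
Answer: Rational(4922470555, 5699484854) ≈ 0.86367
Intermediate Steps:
Function('I')(O) = Mul(9, O, Pow(Add(194, O), -1)) (Function('I')(O) = Mul(Mul(9, O), Pow(Add(194, O), -1)) = Mul(9, O, Pow(Add(194, O), -1)))
Add(Mul(Function('I')(-166), Pow(35159, -1)), Mul(-10018, Pow(-11579, -1))) = Add(Mul(Mul(9, -166, Pow(Add(194, -166), -1)), Pow(35159, -1)), Mul(-10018, Pow(-11579, -1))) = Add(Mul(Mul(9, -166, Pow(28, -1)), Rational(1, 35159)), Mul(-10018, Rational(-1, 11579))) = Add(Mul(Mul(9, -166, Rational(1, 28)), Rational(1, 35159)), Rational(10018, 11579)) = Add(Mul(Rational(-747, 14), Rational(1, 35159)), Rational(10018, 11579)) = Add(Rational(-747, 492226), Rational(10018, 11579)) = Rational(4922470555, 5699484854)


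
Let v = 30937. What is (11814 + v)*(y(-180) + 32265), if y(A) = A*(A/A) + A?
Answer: 1363970655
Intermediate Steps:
y(A) = 2*A (y(A) = A*1 + A = A + A = 2*A)
(11814 + v)*(y(-180) + 32265) = (11814 + 30937)*(2*(-180) + 32265) = 42751*(-360 + 32265) = 42751*31905 = 1363970655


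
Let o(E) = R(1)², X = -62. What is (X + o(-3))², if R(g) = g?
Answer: 3721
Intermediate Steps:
o(E) = 1 (o(E) = 1² = 1)
(X + o(-3))² = (-62 + 1)² = (-61)² = 3721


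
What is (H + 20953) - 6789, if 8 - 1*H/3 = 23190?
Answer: -55382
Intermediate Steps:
H = -69546 (H = 24 - 3*23190 = 24 - 69570 = -69546)
(H + 20953) - 6789 = (-69546 + 20953) - 6789 = -48593 - 6789 = -55382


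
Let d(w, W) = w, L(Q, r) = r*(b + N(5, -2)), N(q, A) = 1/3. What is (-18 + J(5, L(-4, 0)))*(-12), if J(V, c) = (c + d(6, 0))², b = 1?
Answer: -216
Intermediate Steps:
N(q, A) = ⅓
L(Q, r) = 4*r/3 (L(Q, r) = r*(1 + ⅓) = r*(4/3) = 4*r/3)
J(V, c) = (6 + c)² (J(V, c) = (c + 6)² = (6 + c)²)
(-18 + J(5, L(-4, 0)))*(-12) = (-18 + (6 + (4/3)*0)²)*(-12) = (-18 + (6 + 0)²)*(-12) = (-18 + 6²)*(-12) = (-18 + 36)*(-12) = 18*(-12) = -216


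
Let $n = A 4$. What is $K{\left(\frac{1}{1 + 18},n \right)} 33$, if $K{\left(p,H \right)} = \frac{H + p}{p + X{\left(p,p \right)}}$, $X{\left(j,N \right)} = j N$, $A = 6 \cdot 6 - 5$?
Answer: $\frac{1477839}{20} \approx 73892.0$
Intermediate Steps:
$A = 31$ ($A = 36 - 5 = 31$)
$X{\left(j,N \right)} = N j$
$n = 124$ ($n = 31 \cdot 4 = 124$)
$K{\left(p,H \right)} = \frac{H + p}{p + p^{2}}$ ($K{\left(p,H \right)} = \frac{H + p}{p + p p} = \frac{H + p}{p + p^{2}}$)
$K{\left(\frac{1}{1 + 18},n \right)} 33 = \frac{124 + \frac{1}{1 + 18}}{\frac{1}{1 + 18} \left(1 + \frac{1}{1 + 18}\right)} 33 = \frac{124 + \frac{1}{19}}{\frac{1}{19} \left(1 + \frac{1}{19}\right)} 33 = \frac{\frac{1}{\frac{1}{19}} \left(124 + \frac{1}{19}\right)}{1 + \frac{1}{19}} \cdot 33 = 19 \frac{1}{\frac{20}{19}} \cdot \frac{2357}{19} \cdot 33 = 19 \cdot \frac{19}{20} \cdot \frac{2357}{19} \cdot 33 = \frac{44783}{20} \cdot 33 = \frac{1477839}{20}$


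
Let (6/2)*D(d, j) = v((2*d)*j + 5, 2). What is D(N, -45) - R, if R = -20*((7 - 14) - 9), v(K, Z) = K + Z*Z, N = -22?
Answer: 343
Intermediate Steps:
v(K, Z) = K + Z²
R = 320 (R = -20*(-7 - 9) = -20*(-16) = 320)
D(d, j) = 3 + 2*d*j/3 (D(d, j) = (((2*d)*j + 5) + 2²)/3 = ((2*d*j + 5) + 4)/3 = ((5 + 2*d*j) + 4)/3 = (9 + 2*d*j)/3 = 3 + 2*d*j/3)
D(N, -45) - R = (3 + (⅔)*(-22)*(-45)) - 1*320 = (3 + 660) - 320 = 663 - 320 = 343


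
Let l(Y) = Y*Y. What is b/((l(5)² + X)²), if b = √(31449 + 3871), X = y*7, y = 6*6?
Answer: 2*√8830/769129 ≈ 0.00024435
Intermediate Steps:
y = 36
l(Y) = Y²
X = 252 (X = 36*7 = 252)
b = 2*√8830 (b = √35320 = 2*√8830 ≈ 187.94)
b/((l(5)² + X)²) = (2*√8830)/(((5²)² + 252)²) = (2*√8830)/((25² + 252)²) = (2*√8830)/((625 + 252)²) = (2*√8830)/(877²) = (2*√8830)/769129 = (2*√8830)*(1/769129) = 2*√8830/769129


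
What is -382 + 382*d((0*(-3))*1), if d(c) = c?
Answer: -382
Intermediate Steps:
-382 + 382*d((0*(-3))*1) = -382 + 382*((0*(-3))*1) = -382 + 382*(0*1) = -382 + 382*0 = -382 + 0 = -382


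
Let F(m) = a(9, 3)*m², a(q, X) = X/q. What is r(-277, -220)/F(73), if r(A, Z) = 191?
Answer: 573/5329 ≈ 0.10752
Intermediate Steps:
F(m) = m²/3 (F(m) = (3/9)*m² = (3*(⅑))*m² = m²/3)
r(-277, -220)/F(73) = 191/(((⅓)*73²)) = 191/(((⅓)*5329)) = 191/(5329/3) = 191*(3/5329) = 573/5329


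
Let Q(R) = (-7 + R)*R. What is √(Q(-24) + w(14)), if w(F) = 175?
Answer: √919 ≈ 30.315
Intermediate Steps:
Q(R) = R*(-7 + R)
√(Q(-24) + w(14)) = √(-24*(-7 - 24) + 175) = √(-24*(-31) + 175) = √(744 + 175) = √919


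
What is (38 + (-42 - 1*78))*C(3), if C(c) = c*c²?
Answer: -2214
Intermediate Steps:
C(c) = c³
(38 + (-42 - 1*78))*C(3) = (38 + (-42 - 1*78))*3³ = (38 + (-42 - 78))*27 = (38 - 120)*27 = -82*27 = -2214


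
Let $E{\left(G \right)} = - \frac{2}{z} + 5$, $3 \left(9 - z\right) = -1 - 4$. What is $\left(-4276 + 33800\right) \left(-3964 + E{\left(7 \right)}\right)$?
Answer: $- \frac{467564207}{4} \approx -1.1689 \cdot 10^{8}$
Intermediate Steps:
$z = \frac{32}{3}$ ($z = 9 - \frac{-1 - 4}{3} = 9 - - \frac{5}{3} = 9 + \frac{5}{3} = \frac{32}{3} \approx 10.667$)
$E{\left(G \right)} = \frac{77}{16}$ ($E{\left(G \right)} = - \frac{2}{\frac{32}{3}} + 5 = \left(-2\right) \frac{3}{32} + 5 = - \frac{3}{16} + 5 = \frac{77}{16}$)
$\left(-4276 + 33800\right) \left(-3964 + E{\left(7 \right)}\right) = \left(-4276 + 33800\right) \left(-3964 + \frac{77}{16}\right) = 29524 \left(- \frac{63347}{16}\right) = - \frac{467564207}{4}$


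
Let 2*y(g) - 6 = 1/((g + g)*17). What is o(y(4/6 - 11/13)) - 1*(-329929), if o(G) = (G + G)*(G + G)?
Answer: 18690427597/56644 ≈ 3.2996e+5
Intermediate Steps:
y(g) = 3 + 1/(68*g) (y(g) = 3 + (1/((g + g)*17))/2 = 3 + ((1/17)/(2*g))/2 = 3 + ((1/(2*g))*(1/17))/2 = 3 + (1/(34*g))/2 = 3 + 1/(68*g))
o(G) = 4*G² (o(G) = (2*G)*(2*G) = 4*G²)
o(y(4/6 - 11/13)) - 1*(-329929) = 4*(3 + 1/(68*(4/6 - 11/13)))² - 1*(-329929) = 4*(3 + 1/(68*(4*(⅙) - 11*1/13)))² + 329929 = 4*(3 + 1/(68*(⅔ - 11/13)))² + 329929 = 4*(3 + 1/(68*(-7/39)))² + 329929 = 4*(3 + (1/68)*(-39/7))² + 329929 = 4*(3 - 39/476)² + 329929 = 4*(1389/476)² + 329929 = 4*(1929321/226576) + 329929 = 1929321/56644 + 329929 = 18690427597/56644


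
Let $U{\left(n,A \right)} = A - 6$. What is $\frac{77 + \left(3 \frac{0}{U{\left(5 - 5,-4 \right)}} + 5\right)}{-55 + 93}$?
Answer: $\frac{41}{19} \approx 2.1579$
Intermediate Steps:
$U{\left(n,A \right)} = -6 + A$ ($U{\left(n,A \right)} = A - 6 = -6 + A$)
$\frac{77 + \left(3 \frac{0}{U{\left(5 - 5,-4 \right)}} + 5\right)}{-55 + 93} = \frac{77 + \left(3 \frac{0}{-6 - 4} + 5\right)}{-55 + 93} = \frac{77 + \left(3 \frac{0}{-10} + 5\right)}{38} = \left(77 + \left(3 \cdot 0 \left(- \frac{1}{10}\right) + 5\right)\right) \frac{1}{38} = \left(77 + \left(3 \cdot 0 + 5\right)\right) \frac{1}{38} = \left(77 + \left(0 + 5\right)\right) \frac{1}{38} = \left(77 + 5\right) \frac{1}{38} = 82 \cdot \frac{1}{38} = \frac{41}{19}$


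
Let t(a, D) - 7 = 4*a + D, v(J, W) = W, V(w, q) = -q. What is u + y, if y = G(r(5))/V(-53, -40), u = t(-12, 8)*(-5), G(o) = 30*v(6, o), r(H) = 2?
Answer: 333/2 ≈ 166.50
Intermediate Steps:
t(a, D) = 7 + D + 4*a (t(a, D) = 7 + (4*a + D) = 7 + (D + 4*a) = 7 + D + 4*a)
G(o) = 30*o
u = 165 (u = (7 + 8 + 4*(-12))*(-5) = (7 + 8 - 48)*(-5) = -33*(-5) = 165)
y = 3/2 (y = (30*2)/((-1*(-40))) = 60/40 = 60*(1/40) = 3/2 ≈ 1.5000)
u + y = 165 + 3/2 = 333/2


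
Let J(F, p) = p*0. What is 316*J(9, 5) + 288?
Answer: 288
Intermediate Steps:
J(F, p) = 0
316*J(9, 5) + 288 = 316*0 + 288 = 0 + 288 = 288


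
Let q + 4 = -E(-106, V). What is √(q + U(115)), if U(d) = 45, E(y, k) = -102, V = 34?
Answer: √143 ≈ 11.958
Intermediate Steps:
q = 98 (q = -4 - 1*(-102) = -4 + 102 = 98)
√(q + U(115)) = √(98 + 45) = √143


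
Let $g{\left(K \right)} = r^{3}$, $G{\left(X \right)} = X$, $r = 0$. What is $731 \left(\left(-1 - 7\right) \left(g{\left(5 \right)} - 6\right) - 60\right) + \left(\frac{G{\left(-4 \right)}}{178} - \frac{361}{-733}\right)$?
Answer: $- \frac{572228301}{65237} \approx -8771.5$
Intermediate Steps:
$g{\left(K \right)} = 0$ ($g{\left(K \right)} = 0^{3} = 0$)
$731 \left(\left(-1 - 7\right) \left(g{\left(5 \right)} - 6\right) - 60\right) + \left(\frac{G{\left(-4 \right)}}{178} - \frac{361}{-733}\right) = 731 \left(\left(-1 - 7\right) \left(0 - 6\right) - 60\right) - \left(- \frac{361}{733} + \frac{2}{89}\right) = 731 \left(\left(-8\right) \left(-6\right) - 60\right) - - \frac{30663}{65237} = 731 \left(48 - 60\right) + \left(- \frac{2}{89} + \frac{361}{733}\right) = 731 \left(-12\right) + \frac{30663}{65237} = -8772 + \frac{30663}{65237} = - \frac{572228301}{65237}$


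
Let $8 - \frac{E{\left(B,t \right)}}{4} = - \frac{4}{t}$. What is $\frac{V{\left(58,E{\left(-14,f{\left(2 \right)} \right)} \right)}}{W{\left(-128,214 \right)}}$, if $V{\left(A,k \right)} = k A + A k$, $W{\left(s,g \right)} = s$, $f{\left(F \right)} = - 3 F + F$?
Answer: $- \frac{203}{8} \approx -25.375$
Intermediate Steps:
$f{\left(F \right)} = - 2 F$
$E{\left(B,t \right)} = 32 + \frac{16}{t}$ ($E{\left(B,t \right)} = 32 - 4 \left(- \frac{4}{t}\right) = 32 + \frac{16}{t}$)
$V{\left(A,k \right)} = 2 A k$ ($V{\left(A,k \right)} = A k + A k = 2 A k$)
$\frac{V{\left(58,E{\left(-14,f{\left(2 \right)} \right)} \right)}}{W{\left(-128,214 \right)}} = \frac{2 \cdot 58 \left(32 + \frac{16}{\left(-2\right) 2}\right)}{-128} = 2 \cdot 58 \left(32 + \frac{16}{-4}\right) \left(- \frac{1}{128}\right) = 2 \cdot 58 \left(32 + 16 \left(- \frac{1}{4}\right)\right) \left(- \frac{1}{128}\right) = 2 \cdot 58 \left(32 - 4\right) \left(- \frac{1}{128}\right) = 2 \cdot 58 \cdot 28 \left(- \frac{1}{128}\right) = 3248 \left(- \frac{1}{128}\right) = - \frac{203}{8}$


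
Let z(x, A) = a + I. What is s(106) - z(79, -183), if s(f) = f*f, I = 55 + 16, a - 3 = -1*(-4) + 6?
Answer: 11152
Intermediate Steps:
a = 13 (a = 3 + (-1*(-4) + 6) = 3 + (4 + 6) = 3 + 10 = 13)
I = 71
s(f) = f**2
z(x, A) = 84 (z(x, A) = 13 + 71 = 84)
s(106) - z(79, -183) = 106**2 - 1*84 = 11236 - 84 = 11152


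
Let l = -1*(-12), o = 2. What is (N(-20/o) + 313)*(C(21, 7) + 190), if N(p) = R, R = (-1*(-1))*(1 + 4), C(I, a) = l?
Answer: 64236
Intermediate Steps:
l = 12
C(I, a) = 12
R = 5 (R = 1*5 = 5)
N(p) = 5
(N(-20/o) + 313)*(C(21, 7) + 190) = (5 + 313)*(12 + 190) = 318*202 = 64236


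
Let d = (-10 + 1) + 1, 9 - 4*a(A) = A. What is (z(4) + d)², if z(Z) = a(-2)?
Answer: 441/16 ≈ 27.563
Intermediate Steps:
a(A) = 9/4 - A/4
z(Z) = 11/4 (z(Z) = 9/4 - ¼*(-2) = 9/4 + ½ = 11/4)
d = -8 (d = -9 + 1 = -8)
(z(4) + d)² = (11/4 - 8)² = (-21/4)² = 441/16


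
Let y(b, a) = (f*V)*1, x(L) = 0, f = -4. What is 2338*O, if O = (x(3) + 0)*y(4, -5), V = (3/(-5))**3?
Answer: 0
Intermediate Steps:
V = -27/125 (V = (3*(-1/5))**3 = (-3/5)**3 = -27/125 ≈ -0.21600)
y(b, a) = 108/125 (y(b, a) = -4*(-27/125)*1 = (108/125)*1 = 108/125)
O = 0 (O = (0 + 0)*(108/125) = 0*(108/125) = 0)
2338*O = 2338*0 = 0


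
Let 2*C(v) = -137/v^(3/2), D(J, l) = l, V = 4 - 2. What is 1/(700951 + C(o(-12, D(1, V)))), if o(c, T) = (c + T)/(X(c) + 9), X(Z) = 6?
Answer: 22430432/15722634247595 + 1644*I*√6/15722634247595 ≈ 1.4266e-6 + 2.5612e-10*I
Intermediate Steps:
V = 2
o(c, T) = T/15 + c/15 (o(c, T) = (c + T)/(6 + 9) = (T + c)/15 = (T + c)*(1/15) = T/15 + c/15)
C(v) = -137/(2*v^(3/2)) (C(v) = (-137/v^(3/2))/2 = -137/(2*v^(3/2)))
1/(700951 + C(o(-12, D(1, V)))) = 1/(700951 - 137/(2*((1/15)*2 + (1/15)*(-12))^(3/2))) = 1/(700951 - 137/(2*(2/15 - ⅘)^(3/2))) = 1/(700951 - 411*I*√6/8)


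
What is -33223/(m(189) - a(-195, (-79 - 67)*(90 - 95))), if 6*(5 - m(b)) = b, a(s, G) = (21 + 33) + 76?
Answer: 66446/313 ≈ 212.29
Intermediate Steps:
a(s, G) = 130 (a(s, G) = 54 + 76 = 130)
m(b) = 5 - b/6
-33223/(m(189) - a(-195, (-79 - 67)*(90 - 95))) = -33223/((5 - ⅙*189) - 1*130) = -33223/((5 - 63/2) - 130) = -33223/(-53/2 - 130) = -33223/(-313/2) = -33223*(-2/313) = 66446/313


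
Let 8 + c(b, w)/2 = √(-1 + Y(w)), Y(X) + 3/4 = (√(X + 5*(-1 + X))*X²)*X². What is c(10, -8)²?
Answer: (16 - √(-7 + 16384*I*√53))² ≈ -7565.5 + 1.1146e+5*I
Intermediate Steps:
Y(X) = -¾ + X⁴*√(-5 + 6*X) (Y(X) = -¾ + (√(X + 5*(-1 + X))*X²)*X² = -¾ + (√(X + (-5 + 5*X))*X²)*X² = -¾ + (√(-5 + 6*X)*X²)*X² = -¾ + (X²*√(-5 + 6*X))*X² = -¾ + X⁴*√(-5 + 6*X))
c(b, w) = -16 + 2*√(-7/4 + w⁴*√(-5 + 6*w)) (c(b, w) = -16 + 2*√(-1 + (-¾ + w⁴*√(-5 + 6*w))) = -16 + 2*√(-7/4 + w⁴*√(-5 + 6*w)))
c(10, -8)² = (-16 + √(-7 + 4*(-8)⁴*√(-5 + 6*(-8))))² = (-16 + √(-7 + 4*4096*√(-5 - 48)))² = (-16 + √(-7 + 4*4096*√(-53)))² = (-16 + √(-7 + 4*4096*(I*√53)))² = (-16 + √(-7 + 16384*I*√53))²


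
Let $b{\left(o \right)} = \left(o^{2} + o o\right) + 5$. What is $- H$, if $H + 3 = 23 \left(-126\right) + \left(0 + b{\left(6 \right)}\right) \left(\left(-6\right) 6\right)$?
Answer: $5673$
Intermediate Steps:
$b{\left(o \right)} = 5 + 2 o^{2}$ ($b{\left(o \right)} = \left(o^{2} + o^{2}\right) + 5 = 2 o^{2} + 5 = 5 + 2 o^{2}$)
$H = -5673$ ($H = -3 + \left(23 \left(-126\right) + \left(0 + \left(5 + 2 \cdot 6^{2}\right)\right) \left(\left(-6\right) 6\right)\right) = -3 - \left(2898 - \left(0 + \left(5 + 2 \cdot 36\right)\right) \left(-36\right)\right) = -3 - \left(2898 - \left(0 + \left(5 + 72\right)\right) \left(-36\right)\right) = -3 - \left(2898 - \left(0 + 77\right) \left(-36\right)\right) = -3 + \left(-2898 + 77 \left(-36\right)\right) = -3 - 5670 = -5673$)
$- H = \left(-1\right) \left(-5673\right) = 5673$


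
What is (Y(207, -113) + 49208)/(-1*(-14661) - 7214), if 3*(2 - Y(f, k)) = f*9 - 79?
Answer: 145846/22341 ≈ 6.5282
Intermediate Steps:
Y(f, k) = 85/3 - 3*f (Y(f, k) = 2 - (f*9 - 79)/3 = 2 - (9*f - 79)/3 = 2 - (-79 + 9*f)/3 = 2 + (79/3 - 3*f) = 85/3 - 3*f)
(Y(207, -113) + 49208)/(-1*(-14661) - 7214) = ((85/3 - 3*207) + 49208)/(-1*(-14661) - 7214) = ((85/3 - 621) + 49208)/(14661 - 7214) = (-1778/3 + 49208)/7447 = (145846/3)*(1/7447) = 145846/22341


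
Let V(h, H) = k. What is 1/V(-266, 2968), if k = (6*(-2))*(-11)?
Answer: 1/132 ≈ 0.0075758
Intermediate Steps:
k = 132 (k = -12*(-11) = 132)
V(h, H) = 132
1/V(-266, 2968) = 1/132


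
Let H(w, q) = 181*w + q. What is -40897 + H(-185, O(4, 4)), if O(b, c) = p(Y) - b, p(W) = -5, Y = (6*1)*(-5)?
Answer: -74391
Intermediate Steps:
Y = -30 (Y = 6*(-5) = -30)
O(b, c) = -5 - b
H(w, q) = q + 181*w
-40897 + H(-185, O(4, 4)) = -40897 + ((-5 - 1*4) + 181*(-185)) = -40897 + ((-5 - 4) - 33485) = -40897 + (-9 - 33485) = -40897 - 33494 = -74391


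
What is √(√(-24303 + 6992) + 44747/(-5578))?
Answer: √(-249598766 + 31114084*I*√17311)/5578 ≈ 7.8674 + 8.3618*I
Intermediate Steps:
√(√(-24303 + 6992) + 44747/(-5578)) = √(√(-17311) + 44747*(-1/5578)) = √(I*√17311 - 44747/5578) = √(-44747/5578 + I*√17311)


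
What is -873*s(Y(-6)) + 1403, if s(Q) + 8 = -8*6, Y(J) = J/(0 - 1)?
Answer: 50291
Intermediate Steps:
Y(J) = -J (Y(J) = J/(-1) = J*(-1) = -J)
s(Q) = -56 (s(Q) = -8 - 8*6 = -8 - 48 = -56)
-873*s(Y(-6)) + 1403 = -873*(-56) + 1403 = 48888 + 1403 = 50291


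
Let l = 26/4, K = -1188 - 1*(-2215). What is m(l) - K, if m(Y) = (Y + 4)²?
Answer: -3667/4 ≈ -916.75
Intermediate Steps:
K = 1027 (K = -1188 + 2215 = 1027)
l = 13/2 (l = 26*(¼) = 13/2 ≈ 6.5000)
m(Y) = (4 + Y)²
m(l) - K = (4 + 13/2)² - 1*1027 = (21/2)² - 1027 = 441/4 - 1027 = -3667/4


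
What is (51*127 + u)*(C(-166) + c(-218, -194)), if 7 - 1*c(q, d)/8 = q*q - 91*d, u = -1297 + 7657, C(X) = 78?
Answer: -6691799730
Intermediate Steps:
u = 6360
c(q, d) = 56 - 8*q**2 + 728*d (c(q, d) = 56 - 8*(q*q - 91*d) = 56 - 8*(q**2 - 91*d) = 56 + (-8*q**2 + 728*d) = 56 - 8*q**2 + 728*d)
(51*127 + u)*(C(-166) + c(-218, -194)) = (51*127 + 6360)*(78 + (56 - 8*(-218)**2 + 728*(-194))) = (6477 + 6360)*(78 + (56 - 8*47524 - 141232)) = 12837*(78 + (56 - 380192 - 141232)) = 12837*(78 - 521368) = 12837*(-521290) = -6691799730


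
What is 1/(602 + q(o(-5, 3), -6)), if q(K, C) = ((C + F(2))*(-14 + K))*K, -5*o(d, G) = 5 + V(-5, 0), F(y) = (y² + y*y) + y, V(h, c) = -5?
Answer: 1/602 ≈ 0.0016611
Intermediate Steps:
F(y) = y + 2*y² (F(y) = (y² + y²) + y = 2*y² + y = y + 2*y²)
o(d, G) = 0 (o(d, G) = -(5 - 5)/5 = -⅕*0 = 0)
q(K, C) = K*(-14 + K)*(10 + C) (q(K, C) = ((C + 2*(1 + 2*2))*(-14 + K))*K = ((C + 2*(1 + 4))*(-14 + K))*K = ((C + 2*5)*(-14 + K))*K = ((C + 10)*(-14 + K))*K = ((10 + C)*(-14 + K))*K = ((-14 + K)*(10 + C))*K = K*(-14 + K)*(10 + C))
1/(602 + q(o(-5, 3), -6)) = 1/(602 + 0*(-140 - 14*(-6) + 10*0 - 6*0)) = 1/(602 + 0*(-140 + 84 + 0 + 0)) = 1/(602 + 0*(-56)) = 1/(602 + 0) = 1/602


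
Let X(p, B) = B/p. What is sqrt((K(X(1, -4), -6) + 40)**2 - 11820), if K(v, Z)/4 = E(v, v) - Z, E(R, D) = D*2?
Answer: 2*I*sqrt(2699) ≈ 103.9*I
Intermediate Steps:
E(R, D) = 2*D
K(v, Z) = -4*Z + 8*v (K(v, Z) = 4*(2*v - Z) = 4*(-Z + 2*v) = -4*Z + 8*v)
sqrt((K(X(1, -4), -6) + 40)**2 - 11820) = sqrt(((-4*(-6) + 8*(-4/1)) + 40)**2 - 11820) = sqrt(((24 + 8*(-4*1)) + 40)**2 - 11820) = sqrt(((24 + 8*(-4)) + 40)**2 - 11820) = sqrt(((24 - 32) + 40)**2 - 11820) = sqrt((-8 + 40)**2 - 11820) = sqrt(32**2 - 11820) = sqrt(1024 - 11820) = sqrt(-10796) = 2*I*sqrt(2699)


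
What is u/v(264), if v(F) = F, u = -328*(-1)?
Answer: 41/33 ≈ 1.2424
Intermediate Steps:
u = 328
u/v(264) = 328/264 = 328*(1/264) = 41/33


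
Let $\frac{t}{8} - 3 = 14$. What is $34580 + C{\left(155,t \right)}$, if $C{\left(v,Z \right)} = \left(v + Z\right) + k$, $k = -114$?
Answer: $34757$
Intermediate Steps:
$t = 136$ ($t = 24 + 8 \cdot 14 = 24 + 112 = 136$)
$C{\left(v,Z \right)} = -114 + Z + v$ ($C{\left(v,Z \right)} = \left(v + Z\right) - 114 = \left(Z + v\right) - 114 = -114 + Z + v$)
$34580 + C{\left(155,t \right)} = 34580 + \left(-114 + 136 + 155\right) = 34580 + 177 = 34757$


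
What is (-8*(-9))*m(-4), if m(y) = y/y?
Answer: 72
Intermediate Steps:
m(y) = 1
(-8*(-9))*m(-4) = -8*(-9)*1 = 72*1 = 72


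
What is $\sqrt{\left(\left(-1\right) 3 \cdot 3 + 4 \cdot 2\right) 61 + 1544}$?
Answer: $\sqrt{1483} \approx 38.51$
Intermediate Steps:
$\sqrt{\left(\left(-1\right) 3 \cdot 3 + 4 \cdot 2\right) 61 + 1544} = \sqrt{\left(\left(-3\right) 3 + 8\right) 61 + 1544} = \sqrt{\left(-9 + 8\right) 61 + 1544} = \sqrt{\left(-1\right) 61 + 1544} = \sqrt{-61 + 1544} = \sqrt{1483}$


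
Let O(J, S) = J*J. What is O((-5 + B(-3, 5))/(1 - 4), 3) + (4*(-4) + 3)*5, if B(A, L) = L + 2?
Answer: -581/9 ≈ -64.556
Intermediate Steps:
B(A, L) = 2 + L
O(J, S) = J²
O((-5 + B(-3, 5))/(1 - 4), 3) + (4*(-4) + 3)*5 = ((-5 + (2 + 5))/(1 - 4))² + (4*(-4) + 3)*5 = ((-5 + 7)/(-3))² + (-16 + 3)*5 = (2*(-⅓))² - 13*5 = (-⅔)² - 65 = 4/9 - 65 = -581/9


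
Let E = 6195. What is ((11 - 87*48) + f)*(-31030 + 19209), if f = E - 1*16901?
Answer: 175790091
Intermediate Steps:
f = -10706 (f = 6195 - 1*16901 = 6195 - 16901 = -10706)
((11 - 87*48) + f)*(-31030 + 19209) = ((11 - 87*48) - 10706)*(-31030 + 19209) = ((11 - 4176) - 10706)*(-11821) = (-4165 - 10706)*(-11821) = -14871*(-11821) = 175790091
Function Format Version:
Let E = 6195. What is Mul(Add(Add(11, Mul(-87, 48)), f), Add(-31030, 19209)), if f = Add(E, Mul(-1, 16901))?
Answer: 175790091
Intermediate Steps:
f = -10706 (f = Add(6195, Mul(-1, 16901)) = Add(6195, -16901) = -10706)
Mul(Add(Add(11, Mul(-87, 48)), f), Add(-31030, 19209)) = Mul(Add(Add(11, Mul(-87, 48)), -10706), Add(-31030, 19209)) = Mul(Add(Add(11, -4176), -10706), -11821) = Mul(Add(-4165, -10706), -11821) = Mul(-14871, -11821) = 175790091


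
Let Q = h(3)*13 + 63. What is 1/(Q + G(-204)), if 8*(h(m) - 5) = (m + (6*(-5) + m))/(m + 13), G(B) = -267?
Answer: -16/2263 ≈ -0.0070703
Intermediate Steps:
h(m) = 5 + (-30 + 2*m)/(8*(13 + m)) (h(m) = 5 + ((m + (6*(-5) + m))/(m + 13))/8 = 5 + ((m + (-30 + m))/(13 + m))/8 = 5 + ((-30 + 2*m)/(13 + m))/8 = 5 + (-30 + 2*m)/(8*(13 + m)))
Q = 2009/16 (Q = (7*(35 + 3*3)/(4*(13 + 3)))*13 + 63 = ((7/4)*(35 + 9)/16)*13 + 63 = ((7/4)*(1/16)*44)*13 + 63 = (77/16)*13 + 63 = 1001/16 + 63 = 2009/16 ≈ 125.56)
1/(Q + G(-204)) = 1/(2009/16 - 267) = 1/(-2263/16) = -16/2263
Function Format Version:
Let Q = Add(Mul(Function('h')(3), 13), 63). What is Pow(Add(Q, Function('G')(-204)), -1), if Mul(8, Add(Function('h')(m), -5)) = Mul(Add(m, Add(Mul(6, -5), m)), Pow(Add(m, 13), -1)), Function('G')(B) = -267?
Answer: Rational(-16, 2263) ≈ -0.0070703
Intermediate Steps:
Function('h')(m) = Add(5, Mul(Rational(1, 8), Pow(Add(13, m), -1), Add(-30, Mul(2, m)))) (Function('h')(m) = Add(5, Mul(Rational(1, 8), Mul(Add(m, Add(Mul(6, -5), m)), Pow(Add(m, 13), -1)))) = Add(5, Mul(Rational(1, 8), Mul(Add(m, Add(-30, m)), Pow(Add(13, m), -1)))) = Add(5, Mul(Rational(1, 8), Mul(Add(-30, Mul(2, m)), Pow(Add(13, m), -1)))) = Add(5, Mul(Rational(1, 8), Mul(Pow(Add(13, m), -1), Add(-30, Mul(2, m))))) = Add(5, Mul(Rational(1, 8), Pow(Add(13, m), -1), Add(-30, Mul(2, m)))))
Q = Rational(2009, 16) (Q = Add(Mul(Mul(Rational(7, 4), Pow(Add(13, 3), -1), Add(35, Mul(3, 3))), 13), 63) = Add(Mul(Mul(Rational(7, 4), Pow(16, -1), Add(35, 9)), 13), 63) = Add(Mul(Mul(Rational(7, 4), Rational(1, 16), 44), 13), 63) = Add(Mul(Rational(77, 16), 13), 63) = Add(Rational(1001, 16), 63) = Rational(2009, 16) ≈ 125.56)
Pow(Add(Q, Function('G')(-204)), -1) = Pow(Add(Rational(2009, 16), -267), -1) = Pow(Rational(-2263, 16), -1) = Rational(-16, 2263)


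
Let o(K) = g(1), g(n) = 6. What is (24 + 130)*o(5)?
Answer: 924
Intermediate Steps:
o(K) = 6
(24 + 130)*o(5) = (24 + 130)*6 = 154*6 = 924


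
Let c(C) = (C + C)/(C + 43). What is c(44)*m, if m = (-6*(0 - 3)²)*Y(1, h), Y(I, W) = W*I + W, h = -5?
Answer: 15840/29 ≈ 546.21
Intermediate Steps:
Y(I, W) = W + I*W (Y(I, W) = I*W + W = W + I*W)
c(C) = 2*C/(43 + C) (c(C) = (2*C)/(43 + C) = 2*C/(43 + C))
m = 540 (m = (-6*(0 - 3)²)*(-5*(1 + 1)) = (-6*(-3)²)*(-5*2) = -6*9*(-10) = -54*(-10) = 540)
c(44)*m = (2*44/(43 + 44))*540 = (2*44/87)*540 = (2*44*(1/87))*540 = (88/87)*540 = 15840/29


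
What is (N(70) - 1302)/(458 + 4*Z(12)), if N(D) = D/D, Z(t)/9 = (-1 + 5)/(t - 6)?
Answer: -1301/482 ≈ -2.6992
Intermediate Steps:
Z(t) = 36/(-6 + t) (Z(t) = 9*((-1 + 5)/(t - 6)) = 9*(4/(-6 + t)) = 36/(-6 + t))
N(D) = 1
(N(70) - 1302)/(458 + 4*Z(12)) = (1 - 1302)/(458 + 4*(36/(-6 + 12))) = -1301/(458 + 4*(36/6)) = -1301/(458 + 4*(36*(⅙))) = -1301/(458 + 4*6) = -1301/(458 + 24) = -1301/482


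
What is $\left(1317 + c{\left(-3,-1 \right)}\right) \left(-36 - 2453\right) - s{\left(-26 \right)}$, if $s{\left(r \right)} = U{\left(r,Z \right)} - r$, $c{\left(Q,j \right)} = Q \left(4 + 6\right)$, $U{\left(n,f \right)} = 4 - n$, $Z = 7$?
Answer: $-3203399$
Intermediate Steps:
$c{\left(Q,j \right)} = 10 Q$ ($c{\left(Q,j \right)} = Q 10 = 10 Q$)
$s{\left(r \right)} = 4 - 2 r$ ($s{\left(r \right)} = \left(4 - r\right) - r = 4 - 2 r$)
$\left(1317 + c{\left(-3,-1 \right)}\right) \left(-36 - 2453\right) - s{\left(-26 \right)} = \left(1317 + 10 \left(-3\right)\right) \left(-36 - 2453\right) - \left(4 - -52\right) = \left(1317 - 30\right) \left(-2489\right) - \left(4 + 52\right) = 1287 \left(-2489\right) - 56 = -3203343 - 56 = -3203399$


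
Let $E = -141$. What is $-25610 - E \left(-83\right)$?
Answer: $-37313$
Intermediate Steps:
$-25610 - E \left(-83\right) = -25610 - \left(-141\right) \left(-83\right) = -25610 - 11703 = -37313$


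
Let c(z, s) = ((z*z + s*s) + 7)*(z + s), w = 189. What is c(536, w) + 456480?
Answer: 234648880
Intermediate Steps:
c(z, s) = (s + z)*(7 + s**2 + z**2) (c(z, s) = ((z**2 + s**2) + 7)*(s + z) = ((s**2 + z**2) + 7)*(s + z) = (7 + s**2 + z**2)*(s + z) = (s + z)*(7 + s**2 + z**2))
c(536, w) + 456480 = (189**3 + 536**3 + 7*189 + 7*536 + 189*536**2 + 536*189**2) + 456480 = (6751269 + 153990656 + 1323 + 3752 + 189*287296 + 536*35721) + 456480 = (6751269 + 153990656 + 1323 + 3752 + 54298944 + 19146456) + 456480 = 234192400 + 456480 = 234648880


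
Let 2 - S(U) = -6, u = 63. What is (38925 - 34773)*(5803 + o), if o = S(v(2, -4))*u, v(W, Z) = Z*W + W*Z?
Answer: 26186664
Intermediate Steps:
v(W, Z) = 2*W*Z (v(W, Z) = W*Z + W*Z = 2*W*Z)
S(U) = 8 (S(U) = 2 - 1*(-6) = 2 + 6 = 8)
o = 504 (o = 8*63 = 504)
(38925 - 34773)*(5803 + o) = (38925 - 34773)*(5803 + 504) = 4152*6307 = 26186664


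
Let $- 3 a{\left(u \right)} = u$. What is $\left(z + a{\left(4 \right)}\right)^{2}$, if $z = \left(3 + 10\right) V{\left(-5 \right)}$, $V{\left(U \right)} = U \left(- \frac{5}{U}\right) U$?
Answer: $\frac{942841}{9} \approx 1.0476 \cdot 10^{5}$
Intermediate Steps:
$a{\left(u \right)} = - \frac{u}{3}$
$V{\left(U \right)} = - 5 U$
$z = 325$ ($z = \left(3 + 10\right) \left(\left(-5\right) \left(-5\right)\right) = 13 \cdot 25 = 325$)
$\left(z + a{\left(4 \right)}\right)^{2} = \left(325 - \frac{4}{3}\right)^{2} = \left(\frac{971}{3}\right)^{2} = \frac{942841}{9}$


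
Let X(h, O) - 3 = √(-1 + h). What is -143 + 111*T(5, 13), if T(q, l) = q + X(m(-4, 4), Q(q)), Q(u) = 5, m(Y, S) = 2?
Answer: 856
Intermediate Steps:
X(h, O) = 3 + √(-1 + h)
T(q, l) = 4 + q (T(q, l) = q + (3 + √(-1 + 2)) = q + (3 + √1) = q + (3 + 1) = q + 4 = 4 + q)
-143 + 111*T(5, 13) = -143 + 111*(4 + 5) = -143 + 111*9 = -143 + 999 = 856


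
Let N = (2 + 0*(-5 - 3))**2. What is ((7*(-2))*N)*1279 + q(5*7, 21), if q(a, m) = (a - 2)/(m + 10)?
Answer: -2220311/31 ≈ -71623.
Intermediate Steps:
N = 4 (N = (2 + 0*(-8))**2 = (2 + 0)**2 = 2**2 = 4)
q(a, m) = (-2 + a)/(10 + m)
((7*(-2))*N)*1279 + q(5*7, 21) = ((7*(-2))*4)*1279 + (-2 + 5*7)/(10 + 21) = -14*4*1279 + (-2 + 35)/31 = -56*1279 + (1/31)*33 = -71624 + 33/31 = -2220311/31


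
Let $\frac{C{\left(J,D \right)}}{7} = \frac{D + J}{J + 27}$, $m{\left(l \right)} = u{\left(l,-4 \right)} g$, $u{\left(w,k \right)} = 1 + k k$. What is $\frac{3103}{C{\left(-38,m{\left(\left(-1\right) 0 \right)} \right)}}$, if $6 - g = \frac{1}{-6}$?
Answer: $- \frac{204798}{2807} \approx -72.96$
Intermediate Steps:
$u{\left(w,k \right)} = 1 + k^{2}$
$g = \frac{37}{6}$ ($g = 6 - \frac{1}{-6} = 6 - - \frac{1}{6} = 6 + \frac{1}{6} = \frac{37}{6} \approx 6.1667$)
$m{\left(l \right)} = \frac{629}{6}$ ($m{\left(l \right)} = \left(1 + \left(-4\right)^{2}\right) \frac{37}{6} = \left(1 + 16\right) \frac{37}{6} = 17 \cdot \frac{37}{6} = \frac{629}{6}$)
$C{\left(J,D \right)} = \frac{7 \left(D + J\right)}{27 + J}$ ($C{\left(J,D \right)} = 7 \frac{D + J}{J + 27} = 7 \frac{D + J}{27 + J} = \frac{7 \left(D + J\right)}{27 + J}$)
$\frac{3103}{C{\left(-38,m{\left(\left(-1\right) 0 \right)} \right)}} = \frac{3103}{7 \frac{1}{27 - 38} \left(\frac{629}{6} - 38\right)} = \frac{3103}{7 \frac{1}{-11} \cdot \frac{401}{6}} = \frac{3103}{7 \left(- \frac{1}{11}\right) \frac{401}{6}} = \frac{3103}{- \frac{2807}{66}} = 3103 \left(- \frac{66}{2807}\right) = - \frac{204798}{2807}$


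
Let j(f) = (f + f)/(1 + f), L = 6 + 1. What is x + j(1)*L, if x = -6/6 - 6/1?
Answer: 0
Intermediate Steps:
L = 7
j(f) = 2*f/(1 + f) (j(f) = (2*f)/(1 + f) = 2*f/(1 + f))
x = -7 (x = -6*⅙ - 6*1 = -1 - 6 = -7)
x + j(1)*L = -7 + (2*1/(1 + 1))*7 = -7 + (2*1/2)*7 = -7 + (2*1*(½))*7 = -7 + 1*7 = -7 + 7 = 0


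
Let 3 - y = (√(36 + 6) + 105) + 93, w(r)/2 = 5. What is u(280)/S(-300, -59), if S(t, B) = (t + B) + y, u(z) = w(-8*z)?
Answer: -2770/153437 + 5*√42/153437 ≈ -0.017842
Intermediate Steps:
w(r) = 10 (w(r) = 2*5 = 10)
u(z) = 10
y = -195 - √42 (y = 3 - ((√(36 + 6) + 105) + 93) = 3 - ((√42 + 105) + 93) = 3 - ((105 + √42) + 93) = 3 - (198 + √42) = 3 + (-198 - √42) = -195 - √42 ≈ -201.48)
S(t, B) = -195 + B + t - √42 (S(t, B) = (t + B) + (-195 - √42) = (B + t) + (-195 - √42) = -195 + B + t - √42)
u(280)/S(-300, -59) = 10/(-195 - 59 - 300 - √42) = 10/(-554 - √42)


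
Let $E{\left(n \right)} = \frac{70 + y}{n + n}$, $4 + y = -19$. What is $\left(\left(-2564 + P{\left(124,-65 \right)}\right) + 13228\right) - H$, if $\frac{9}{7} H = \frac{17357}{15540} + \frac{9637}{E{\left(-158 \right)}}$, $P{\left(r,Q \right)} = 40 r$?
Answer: $\frac{61994895341}{939060} \approx 66018.0$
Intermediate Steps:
$y = -23$ ($y = -4 - 19 = -23$)
$E{\left(n \right)} = \frac{47}{2 n}$ ($E{\left(n \right)} = \frac{70 - 23}{n + n} = \frac{47}{2 n}$)
$H = - \frac{47323021901}{939060}$ ($H = \frac{7 \left(\frac{17357}{15540} + \frac{9637}{\frac{47}{2} \frac{1}{-158}}\right)}{9} = \frac{7 \left(17357 \cdot \frac{1}{15540} + \frac{9637}{\frac{47}{2} \left(- \frac{1}{158}\right)}\right)}{9} = \frac{7 \left(\frac{17357}{15540} + \frac{9637}{- \frac{47}{316}}\right)}{9} = \frac{7 \left(\frac{17357}{15540} + 9637 \left(- \frac{316}{47}\right)\right)}{9} = \frac{7 \left(\frac{17357}{15540} - \frac{3045292}{47}\right)}{9} = \frac{7}{9} \left(- \frac{47323021901}{730380}\right) = - \frac{47323021901}{939060} \approx -50394.0$)
$\left(\left(-2564 + P{\left(124,-65 \right)}\right) + 13228\right) - H = \left(\left(-2564 + 40 \cdot 124\right) + 13228\right) - - \frac{47323021901}{939060} = \left(\left(-2564 + 4960\right) + 13228\right) + \frac{47323021901}{939060} = \left(2396 + 13228\right) + \frac{47323021901}{939060} = 15624 + \frac{47323021901}{939060} = \frac{61994895341}{939060}$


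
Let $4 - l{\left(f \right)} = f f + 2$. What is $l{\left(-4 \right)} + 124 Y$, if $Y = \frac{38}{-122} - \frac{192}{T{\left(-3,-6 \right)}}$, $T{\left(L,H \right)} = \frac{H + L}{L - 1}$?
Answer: $- \frac{1946014}{183} \approx -10634.0$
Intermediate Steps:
$T{\left(L,H \right)} = \frac{H + L}{-1 + L}$
$l{\left(f \right)} = 2 - f^{2}$ ($l{\left(f \right)} = 4 - \left(f f + 2\right) = 4 - \left(f^{2} + 2\right) = 4 - \left(2 + f^{2}\right) = 2 - f^{2}$)
$Y = - \frac{15673}{183}$ ($Y = \frac{38}{-122} - \frac{192}{\frac{1}{-1 - 3} \left(-6 - 3\right)} = 38 \left(- \frac{1}{122}\right) - \frac{192}{\frac{1}{-4} \left(-9\right)} = - \frac{19}{61} - \frac{192}{\left(- \frac{1}{4}\right) \left(-9\right)} = - \frac{19}{61} - \frac{192}{\frac{9}{4}} = - \frac{19}{61} - \frac{256}{3} = - \frac{15673}{183} \approx -85.645$)
$l{\left(-4 \right)} + 124 Y = \left(2 - \left(-4\right)^{2}\right) + 124 \left(- \frac{15673}{183}\right) = \left(2 - 16\right) - \frac{1943452}{183} = -14 - \frac{1943452}{183} = - \frac{1946014}{183}$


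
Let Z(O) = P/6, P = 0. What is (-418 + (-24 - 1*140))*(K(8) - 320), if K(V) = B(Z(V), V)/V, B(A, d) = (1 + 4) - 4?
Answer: 744669/4 ≈ 1.8617e+5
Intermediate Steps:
Z(O) = 0 (Z(O) = 0/6 = 0*(1/6) = 0)
B(A, d) = 1 (B(A, d) = 5 - 4 = 1)
K(V) = 1/V
(-418 + (-24 - 1*140))*(K(8) - 320) = (-418 + (-24 - 1*140))*(1/8 - 320) = (-418 + (-24 - 140))*(1/8 - 320) = (-418 - 164)*(-2559/8) = -582*(-2559/8) = 744669/4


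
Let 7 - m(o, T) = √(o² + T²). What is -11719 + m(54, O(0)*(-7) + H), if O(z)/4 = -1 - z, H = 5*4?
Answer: -11712 - 6*√145 ≈ -11784.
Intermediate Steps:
H = 20
O(z) = -4 - 4*z (O(z) = 4*(-1 - z) = -4 - 4*z)
m(o, T) = 7 - √(T² + o²) (m(o, T) = 7 - √(o² + T²) = 7 - √(T² + o²))
-11719 + m(54, O(0)*(-7) + H) = -11719 + (7 - √(((-4 - 4*0)*(-7) + 20)² + 54²)) = -11719 + (7 - √(((-4 + 0)*(-7) + 20)² + 2916)) = -11719 + (7 - √((-4*(-7) + 20)² + 2916)) = -11719 + (7 - √((28 + 20)² + 2916)) = -11719 + (7 - √(48² + 2916)) = -11719 + (7 - √(2304 + 2916)) = -11719 + (7 - √5220) = -11719 + (7 - 6*√145) = -11712 - 6*√145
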